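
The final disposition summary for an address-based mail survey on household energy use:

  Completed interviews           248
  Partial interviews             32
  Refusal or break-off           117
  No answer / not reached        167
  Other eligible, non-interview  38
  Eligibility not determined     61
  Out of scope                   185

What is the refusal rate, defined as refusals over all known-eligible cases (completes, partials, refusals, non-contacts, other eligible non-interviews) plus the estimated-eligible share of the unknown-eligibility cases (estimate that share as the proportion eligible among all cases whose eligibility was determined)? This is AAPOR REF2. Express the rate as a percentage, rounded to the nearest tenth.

Top → 117
Determined eligible → 248 + 32 + 117 + 167 + 38 = 602
e = 602 / (602 + 185) = 602 / 787 = 0.7649
Eligible share of unknowns → 0.7649 × 61 = 46.66
Denominator → 602 + 46.66 = 648.66
REF2 = 117 / 648.66 = 0.1804

18.0%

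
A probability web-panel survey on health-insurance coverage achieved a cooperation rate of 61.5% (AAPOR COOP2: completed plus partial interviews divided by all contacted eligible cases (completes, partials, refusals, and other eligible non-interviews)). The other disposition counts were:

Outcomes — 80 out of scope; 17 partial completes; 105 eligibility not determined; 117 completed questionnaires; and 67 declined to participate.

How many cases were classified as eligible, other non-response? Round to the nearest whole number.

17

Numerator = 117 + 17 = 134
COOP2 = 134 / D = 0.615
D = 134 / 0.615 = 217.9
Rest of base = 201
eligible, other non-response = 217.9 − 201 ≈ 17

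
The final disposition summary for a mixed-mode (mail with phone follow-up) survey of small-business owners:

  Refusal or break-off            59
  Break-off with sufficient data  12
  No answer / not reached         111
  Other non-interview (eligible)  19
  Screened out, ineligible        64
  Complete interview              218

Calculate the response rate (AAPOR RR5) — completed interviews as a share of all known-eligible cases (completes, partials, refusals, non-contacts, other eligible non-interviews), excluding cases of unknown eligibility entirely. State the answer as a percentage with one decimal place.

52.0%

Numerator: 218
Denominator: 218 + 12 + 59 + 111 + 19 = 419
RR5 = 218 / 419 = 0.5203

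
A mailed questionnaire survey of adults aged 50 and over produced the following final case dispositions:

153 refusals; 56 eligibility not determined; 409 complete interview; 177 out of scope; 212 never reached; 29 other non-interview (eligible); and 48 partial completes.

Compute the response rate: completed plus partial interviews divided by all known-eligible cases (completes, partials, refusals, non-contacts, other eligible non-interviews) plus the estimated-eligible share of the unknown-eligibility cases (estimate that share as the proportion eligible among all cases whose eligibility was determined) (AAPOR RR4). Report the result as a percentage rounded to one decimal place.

50.9%

Num → 409 + 48 = 457
Eligible (known) → 409 + 48 + 153 + 212 + 29 = 851
e = 851 / (851 + 177) = 851 / 1028 = 0.8278
e × U → 0.8278 × 56 = 46.36
Base → 851 + 46.36 = 897.36
RR4 = 457 / 897.36 = 0.5093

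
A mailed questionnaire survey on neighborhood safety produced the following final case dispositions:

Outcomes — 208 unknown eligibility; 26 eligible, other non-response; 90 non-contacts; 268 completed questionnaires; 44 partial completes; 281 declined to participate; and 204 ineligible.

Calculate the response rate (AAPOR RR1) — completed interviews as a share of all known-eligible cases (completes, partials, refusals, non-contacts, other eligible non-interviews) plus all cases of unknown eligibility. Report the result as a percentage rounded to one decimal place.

29.2%

Num = 268
Denom = 268 + 44 + 281 + 90 + 26 + 208 = 917
RR1 = 268 / 917 = 0.2923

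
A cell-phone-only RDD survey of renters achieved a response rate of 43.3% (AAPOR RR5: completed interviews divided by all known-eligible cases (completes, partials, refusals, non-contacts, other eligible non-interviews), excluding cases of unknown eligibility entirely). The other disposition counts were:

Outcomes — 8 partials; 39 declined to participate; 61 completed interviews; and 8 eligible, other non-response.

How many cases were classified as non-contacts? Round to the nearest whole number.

25

RR5 = 61 / D = 0.433
D = 61 / 0.433 = 140.9
Other denominator terms total 116
non-contacts = 140.9 − 116 ≈ 25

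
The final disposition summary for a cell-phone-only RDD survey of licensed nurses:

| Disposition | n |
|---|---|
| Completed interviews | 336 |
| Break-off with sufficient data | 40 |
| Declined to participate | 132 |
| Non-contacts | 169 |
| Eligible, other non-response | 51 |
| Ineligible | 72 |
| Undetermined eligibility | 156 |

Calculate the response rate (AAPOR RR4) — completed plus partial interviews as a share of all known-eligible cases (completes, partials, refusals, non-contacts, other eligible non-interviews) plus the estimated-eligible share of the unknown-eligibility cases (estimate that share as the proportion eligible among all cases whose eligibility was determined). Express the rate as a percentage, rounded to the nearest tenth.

43.2%

Top: 336 + 40 = 376
Known eligible: 336 + 40 + 132 + 169 + 51 = 728
e = 728 / (728 + 72) = 728 / 800 = 0.9100
Eligible share of unknowns: 0.9100 × 156 = 141.96
Denominator: 728 + 141.96 = 869.96
RR4 = 376 / 869.96 = 0.4322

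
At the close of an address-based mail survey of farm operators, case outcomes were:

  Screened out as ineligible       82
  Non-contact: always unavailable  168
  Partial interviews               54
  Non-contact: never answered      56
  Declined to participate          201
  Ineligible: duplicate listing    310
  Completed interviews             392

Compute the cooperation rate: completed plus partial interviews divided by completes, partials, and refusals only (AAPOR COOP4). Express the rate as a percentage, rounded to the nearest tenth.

No contact after all attempts = 56 + 168 = 224
Out of scope = 82 + 310 = 392
Num: 392 + 54 = 446
Denom: 392 + 54 + 201 = 647
COOP4 = 446 / 647 = 0.6893

68.9%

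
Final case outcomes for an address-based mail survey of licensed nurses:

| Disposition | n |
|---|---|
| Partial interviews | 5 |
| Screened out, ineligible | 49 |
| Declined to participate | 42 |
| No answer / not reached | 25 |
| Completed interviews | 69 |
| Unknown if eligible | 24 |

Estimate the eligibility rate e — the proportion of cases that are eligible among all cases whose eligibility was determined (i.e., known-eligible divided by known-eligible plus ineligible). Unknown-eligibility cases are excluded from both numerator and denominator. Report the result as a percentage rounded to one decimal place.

Eligible (known) → 69 + 5 + 42 + 25 = 141
e = 141 / (141 + 49) = 141 / 190 = 0.7421

74.2%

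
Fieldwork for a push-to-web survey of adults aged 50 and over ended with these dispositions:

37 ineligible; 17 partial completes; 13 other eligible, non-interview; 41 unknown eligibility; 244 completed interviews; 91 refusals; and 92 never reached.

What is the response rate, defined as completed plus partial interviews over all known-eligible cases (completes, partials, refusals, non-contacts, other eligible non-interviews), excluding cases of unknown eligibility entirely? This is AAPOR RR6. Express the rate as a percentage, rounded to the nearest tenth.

57.1%

Top: 244 + 17 = 261
Denominator: 244 + 17 + 91 + 92 + 13 = 457
RR6 = 261 / 457 = 0.5711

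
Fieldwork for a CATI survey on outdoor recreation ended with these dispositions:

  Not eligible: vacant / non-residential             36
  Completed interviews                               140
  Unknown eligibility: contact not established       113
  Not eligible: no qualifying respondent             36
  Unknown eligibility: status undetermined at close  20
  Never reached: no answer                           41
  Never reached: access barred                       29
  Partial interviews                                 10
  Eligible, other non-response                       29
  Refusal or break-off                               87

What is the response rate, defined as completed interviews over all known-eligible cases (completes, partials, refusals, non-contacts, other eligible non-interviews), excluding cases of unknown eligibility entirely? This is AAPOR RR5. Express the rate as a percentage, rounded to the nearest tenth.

Non-contacts = 41 + 29 = 70
Eligibility not determined = 113 + 20 = 133
Not eligible = 36 + 36 = 72
Top = 140
Denominator = 140 + 10 + 87 + 70 + 29 = 336
RR5 = 140 / 336 = 0.4167

41.7%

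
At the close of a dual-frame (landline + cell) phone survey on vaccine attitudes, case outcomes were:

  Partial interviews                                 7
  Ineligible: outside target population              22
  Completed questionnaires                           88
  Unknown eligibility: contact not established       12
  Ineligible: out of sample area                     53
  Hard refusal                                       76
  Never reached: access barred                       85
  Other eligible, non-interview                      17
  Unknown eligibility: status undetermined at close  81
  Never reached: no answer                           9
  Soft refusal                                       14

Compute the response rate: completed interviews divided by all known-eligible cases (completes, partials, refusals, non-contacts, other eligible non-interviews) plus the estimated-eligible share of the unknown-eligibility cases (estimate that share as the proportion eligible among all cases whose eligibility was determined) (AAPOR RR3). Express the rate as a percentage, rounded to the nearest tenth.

23.8%

Refusal or break-off = 76 + 14 = 90
Never reached = 9 + 85 = 94
Unknown eligibility = 12 + 81 = 93
Out of scope = 22 + 53 = 75
Top: 88
Known eligible: 88 + 7 + 90 + 94 + 17 = 296
e = 296 / (296 + 75) = 296 / 371 = 0.7978
e × U: 0.7978 × 93 = 74.20
Denom: 296 + 74.20 = 370.20
RR3 = 88 / 370.20 = 0.2377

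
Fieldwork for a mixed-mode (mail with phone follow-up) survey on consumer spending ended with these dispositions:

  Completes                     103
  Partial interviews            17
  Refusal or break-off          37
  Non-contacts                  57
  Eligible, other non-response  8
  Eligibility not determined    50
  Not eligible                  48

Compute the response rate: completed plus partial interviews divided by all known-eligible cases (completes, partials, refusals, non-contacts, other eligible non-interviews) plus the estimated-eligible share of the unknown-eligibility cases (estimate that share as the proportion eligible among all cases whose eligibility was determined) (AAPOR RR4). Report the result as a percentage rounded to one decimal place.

45.6%

Num = 103 + 17 = 120
Eligible (known) = 103 + 17 + 37 + 57 + 8 = 222
e = 222 / (222 + 48) = 222 / 270 = 0.8222
e × U = 0.8222 × 50 = 41.11
Denom = 222 + 41.11 = 263.11
RR4 = 120 / 263.11 = 0.4561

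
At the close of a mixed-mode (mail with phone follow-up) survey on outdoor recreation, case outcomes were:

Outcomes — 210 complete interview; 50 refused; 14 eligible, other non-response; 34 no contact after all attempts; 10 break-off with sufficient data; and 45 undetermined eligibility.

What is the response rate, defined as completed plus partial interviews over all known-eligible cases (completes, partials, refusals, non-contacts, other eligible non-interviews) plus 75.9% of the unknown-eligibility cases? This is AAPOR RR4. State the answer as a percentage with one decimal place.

62.5%

Top = 210 + 10 = 220
Eligible (known) = 210 + 10 + 50 + 34 + 14 = 318
Eligible share of unknowns = 0.7590 × 45 = 34.16
Base = 318 + 34.16 = 352.16
RR4 = 220 / 352.16 = 0.6247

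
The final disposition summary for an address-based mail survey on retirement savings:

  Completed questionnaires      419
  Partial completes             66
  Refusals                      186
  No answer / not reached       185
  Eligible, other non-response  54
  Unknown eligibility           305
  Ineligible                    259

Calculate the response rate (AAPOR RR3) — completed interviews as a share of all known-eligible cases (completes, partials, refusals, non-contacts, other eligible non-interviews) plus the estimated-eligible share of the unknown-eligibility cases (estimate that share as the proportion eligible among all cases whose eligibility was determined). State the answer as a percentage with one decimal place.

36.5%

Top: 419
Eligible (known): 419 + 66 + 186 + 185 + 54 = 910
e = 910 / (910 + 259) = 910 / 1169 = 0.7784
Eligible share of unknowns: 0.7784 × 305 = 237.41
Denominator: 910 + 237.41 = 1147.41
RR3 = 419 / 1147.41 = 0.3652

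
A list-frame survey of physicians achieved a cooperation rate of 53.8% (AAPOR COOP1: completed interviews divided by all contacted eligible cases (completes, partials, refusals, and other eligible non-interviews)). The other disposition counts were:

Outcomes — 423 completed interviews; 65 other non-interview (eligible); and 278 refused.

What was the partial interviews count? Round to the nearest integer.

20

COOP1 = 423 / D = 0.538
D = 423 / 0.538 = 786.2
Other denominator terms total 766
partial interviews = 786.2 − 766 ≈ 20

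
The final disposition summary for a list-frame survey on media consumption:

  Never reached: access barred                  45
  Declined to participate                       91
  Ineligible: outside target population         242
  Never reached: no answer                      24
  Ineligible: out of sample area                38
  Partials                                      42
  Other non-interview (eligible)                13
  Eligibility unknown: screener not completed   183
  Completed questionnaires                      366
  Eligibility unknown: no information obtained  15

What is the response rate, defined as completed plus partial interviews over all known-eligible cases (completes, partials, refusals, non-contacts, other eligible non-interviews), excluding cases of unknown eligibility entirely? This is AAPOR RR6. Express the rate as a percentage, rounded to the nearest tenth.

70.2%

No answer / not reached = 24 + 45 = 69
Eligibility not determined = 183 + 15 = 198
Not eligible = 242 + 38 = 280
Top = 366 + 42 = 408
Base = 366 + 42 + 91 + 69 + 13 = 581
RR6 = 408 / 581 = 0.7022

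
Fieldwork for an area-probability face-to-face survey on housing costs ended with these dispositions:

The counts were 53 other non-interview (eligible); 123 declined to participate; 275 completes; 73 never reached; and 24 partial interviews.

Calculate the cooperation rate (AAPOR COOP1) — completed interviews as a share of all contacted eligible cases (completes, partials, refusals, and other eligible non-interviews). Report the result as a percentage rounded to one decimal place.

Numerator → 275
Denominator → 275 + 24 + 123 + 53 = 475
COOP1 = 275 / 475 = 0.5789

57.9%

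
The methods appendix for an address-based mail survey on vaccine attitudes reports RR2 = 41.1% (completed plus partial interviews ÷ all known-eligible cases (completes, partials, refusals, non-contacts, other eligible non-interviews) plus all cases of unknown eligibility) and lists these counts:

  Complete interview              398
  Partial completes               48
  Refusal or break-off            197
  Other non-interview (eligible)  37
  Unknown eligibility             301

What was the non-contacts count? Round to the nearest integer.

104

Numerator → 398 + 48 = 446
RR2 = 446 / D = 0.411
D = 446 / 0.411 = 1085.2
Rest of base = 981
non-contacts = 1085.2 − 981 ≈ 104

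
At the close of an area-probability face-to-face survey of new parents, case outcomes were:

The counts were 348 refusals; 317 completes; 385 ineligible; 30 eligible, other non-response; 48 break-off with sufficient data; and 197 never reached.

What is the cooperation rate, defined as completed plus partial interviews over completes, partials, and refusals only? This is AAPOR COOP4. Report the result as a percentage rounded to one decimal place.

Num → 317 + 48 = 365
Denominator → 317 + 48 + 348 = 713
COOP4 = 365 / 713 = 0.5119

51.2%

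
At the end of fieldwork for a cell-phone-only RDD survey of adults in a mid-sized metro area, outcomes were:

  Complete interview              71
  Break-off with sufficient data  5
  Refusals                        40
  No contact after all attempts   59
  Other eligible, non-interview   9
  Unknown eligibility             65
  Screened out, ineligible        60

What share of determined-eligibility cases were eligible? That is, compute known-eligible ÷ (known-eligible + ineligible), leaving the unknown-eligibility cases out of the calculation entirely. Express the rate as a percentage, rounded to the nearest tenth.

Known eligible = 71 + 5 + 40 + 59 + 9 = 184
e = 184 / (184 + 60) = 184 / 244 = 0.7541

75.4%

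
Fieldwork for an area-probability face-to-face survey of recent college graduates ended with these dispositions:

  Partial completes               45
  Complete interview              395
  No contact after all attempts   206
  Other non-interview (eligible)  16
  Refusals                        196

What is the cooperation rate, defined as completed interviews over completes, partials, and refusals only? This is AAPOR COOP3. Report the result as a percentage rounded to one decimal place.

62.1%

Numerator: 395
Denom: 395 + 45 + 196 = 636
COOP3 = 395 / 636 = 0.6211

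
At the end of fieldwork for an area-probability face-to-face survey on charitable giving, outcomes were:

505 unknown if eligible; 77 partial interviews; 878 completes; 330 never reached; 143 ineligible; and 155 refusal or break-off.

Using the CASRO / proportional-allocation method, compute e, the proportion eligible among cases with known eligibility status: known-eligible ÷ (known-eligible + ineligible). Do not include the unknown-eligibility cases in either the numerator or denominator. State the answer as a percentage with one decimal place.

91.0%

Eligible (known) → 878 + 77 + 155 + 330 = 1440
e = 1440 / (1440 + 143) = 1440 / 1583 = 0.9097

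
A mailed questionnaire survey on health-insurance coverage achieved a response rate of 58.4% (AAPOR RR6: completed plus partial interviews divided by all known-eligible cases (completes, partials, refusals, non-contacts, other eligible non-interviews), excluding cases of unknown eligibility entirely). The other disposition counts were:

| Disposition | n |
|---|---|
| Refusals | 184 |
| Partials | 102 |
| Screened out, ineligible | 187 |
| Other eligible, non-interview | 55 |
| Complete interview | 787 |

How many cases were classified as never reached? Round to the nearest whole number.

394

Top = 787 + 102 = 889
RR6 = 889 / D = 0.584
D = 889 / 0.584 = 1522.3
Other denominator terms total 1128
never reached = 1522.3 − 1128 ≈ 394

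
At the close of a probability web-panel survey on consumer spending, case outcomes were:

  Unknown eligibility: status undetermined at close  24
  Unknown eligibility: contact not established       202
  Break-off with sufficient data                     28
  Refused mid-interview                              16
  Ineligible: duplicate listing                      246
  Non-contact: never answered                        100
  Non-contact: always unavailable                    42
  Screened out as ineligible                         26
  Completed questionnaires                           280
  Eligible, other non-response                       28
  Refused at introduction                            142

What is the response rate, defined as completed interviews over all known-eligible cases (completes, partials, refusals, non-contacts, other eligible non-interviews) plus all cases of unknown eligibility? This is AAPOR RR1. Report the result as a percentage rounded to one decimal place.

Refusal or break-off = 142 + 16 = 158
No contact after all attempts = 100 + 42 = 142
Unknown eligibility = 202 + 24 = 226
Screened out, ineligible = 26 + 246 = 272
Numerator = 280
Denom = 280 + 28 + 158 + 142 + 28 + 226 = 862
RR1 = 280 / 862 = 0.3248

32.5%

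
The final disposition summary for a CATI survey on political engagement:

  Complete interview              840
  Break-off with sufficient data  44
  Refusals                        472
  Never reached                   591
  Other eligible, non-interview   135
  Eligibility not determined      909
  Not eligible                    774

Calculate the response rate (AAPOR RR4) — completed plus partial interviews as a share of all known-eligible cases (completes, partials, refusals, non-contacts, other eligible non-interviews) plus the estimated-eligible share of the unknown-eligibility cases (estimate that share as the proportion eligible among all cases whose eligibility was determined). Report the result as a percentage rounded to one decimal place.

32.2%

Numerator → 840 + 44 = 884
Known eligible → 840 + 44 + 472 + 591 + 135 = 2082
e = 2082 / (2082 + 774) = 2082 / 2856 = 0.7290
Estimated eligible among unknowns → 0.7290 × 909 = 662.66
Denominator → 2082 + 662.66 = 2744.66
RR4 = 884 / 2744.66 = 0.3221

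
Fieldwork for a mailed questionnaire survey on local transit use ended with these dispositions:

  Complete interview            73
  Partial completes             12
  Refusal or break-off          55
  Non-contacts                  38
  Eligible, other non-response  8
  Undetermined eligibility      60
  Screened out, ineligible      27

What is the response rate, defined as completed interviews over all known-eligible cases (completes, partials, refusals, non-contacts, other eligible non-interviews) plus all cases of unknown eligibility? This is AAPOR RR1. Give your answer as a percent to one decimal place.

29.7%

Numerator = 73
Denom = 73 + 12 + 55 + 38 + 8 + 60 = 246
RR1 = 73 / 246 = 0.2967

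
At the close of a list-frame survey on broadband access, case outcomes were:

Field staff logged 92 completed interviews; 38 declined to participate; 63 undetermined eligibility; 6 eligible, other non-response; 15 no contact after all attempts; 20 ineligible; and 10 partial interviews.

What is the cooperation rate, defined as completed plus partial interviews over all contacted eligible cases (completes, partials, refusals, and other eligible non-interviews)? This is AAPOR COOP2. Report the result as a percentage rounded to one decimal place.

69.9%

Numerator: 92 + 10 = 102
Denom: 92 + 10 + 38 + 6 = 146
COOP2 = 102 / 146 = 0.6986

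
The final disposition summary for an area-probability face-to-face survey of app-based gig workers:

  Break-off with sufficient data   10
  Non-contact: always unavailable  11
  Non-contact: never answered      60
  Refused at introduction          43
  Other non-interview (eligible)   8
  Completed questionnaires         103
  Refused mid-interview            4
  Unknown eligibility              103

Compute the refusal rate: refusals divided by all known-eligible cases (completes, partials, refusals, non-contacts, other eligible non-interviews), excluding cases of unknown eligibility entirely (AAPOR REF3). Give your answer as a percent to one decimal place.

Refusal or break-off = 43 + 4 = 47
Non-contacts = 60 + 11 = 71
Top = 47
Denominator = 103 + 10 + 47 + 71 + 8 = 239
REF3 = 47 / 239 = 0.1967

19.7%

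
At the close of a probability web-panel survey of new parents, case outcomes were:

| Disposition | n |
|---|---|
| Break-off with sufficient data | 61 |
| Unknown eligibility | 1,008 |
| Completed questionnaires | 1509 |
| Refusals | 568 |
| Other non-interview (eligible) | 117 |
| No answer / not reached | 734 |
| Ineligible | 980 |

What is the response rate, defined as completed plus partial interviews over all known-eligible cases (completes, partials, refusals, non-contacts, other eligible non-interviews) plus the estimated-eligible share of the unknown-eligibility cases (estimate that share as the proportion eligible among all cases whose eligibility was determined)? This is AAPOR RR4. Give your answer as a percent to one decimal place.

41.9%

Top = 1509 + 61 = 1570
Eligible (known) = 1509 + 61 + 568 + 734 + 117 = 2989
e = 2989 / (2989 + 980) = 2989 / 3969 = 0.7531
Estimated eligible among unknowns = 0.7531 × 1008 = 759.12
Denom = 2989 + 759.12 = 3748.12
RR4 = 1570 / 3748.12 = 0.4189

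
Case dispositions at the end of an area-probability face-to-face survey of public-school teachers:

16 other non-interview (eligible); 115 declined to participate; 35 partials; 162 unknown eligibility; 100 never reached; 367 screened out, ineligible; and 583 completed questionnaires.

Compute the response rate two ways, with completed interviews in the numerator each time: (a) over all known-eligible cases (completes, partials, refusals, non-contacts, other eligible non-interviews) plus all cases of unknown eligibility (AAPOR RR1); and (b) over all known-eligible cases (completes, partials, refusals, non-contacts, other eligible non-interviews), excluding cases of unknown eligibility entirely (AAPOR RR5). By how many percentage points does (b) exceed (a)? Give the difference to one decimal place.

11.0

Top = 583
Denominator = 583 + 35 + 115 + 100 + 16 + 162 = 1011
RR1 = 583 / 1011 = 0.5767
Denominator = 583 + 35 + 115 + 100 + 16 = 849
RR5 = 583 / 849 = 0.6867
Difference = 68.67 − 57.67 = 11.00 percentage points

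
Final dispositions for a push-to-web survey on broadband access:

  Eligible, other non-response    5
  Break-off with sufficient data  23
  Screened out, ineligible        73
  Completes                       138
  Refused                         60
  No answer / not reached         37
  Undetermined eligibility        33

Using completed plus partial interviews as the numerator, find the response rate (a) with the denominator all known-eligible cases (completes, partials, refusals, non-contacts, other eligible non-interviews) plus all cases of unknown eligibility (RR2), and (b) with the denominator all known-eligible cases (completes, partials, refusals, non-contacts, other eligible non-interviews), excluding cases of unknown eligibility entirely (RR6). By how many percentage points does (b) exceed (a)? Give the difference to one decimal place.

Num = 138 + 23 = 161
Denominator = 138 + 23 + 60 + 37 + 5 + 33 = 296
RR2 = 161 / 296 = 0.5439
Denominator = 138 + 23 + 60 + 37 + 5 = 263
RR6 = 161 / 263 = 0.6122
Difference = 61.22 − 54.39 = 6.83 percentage points

6.8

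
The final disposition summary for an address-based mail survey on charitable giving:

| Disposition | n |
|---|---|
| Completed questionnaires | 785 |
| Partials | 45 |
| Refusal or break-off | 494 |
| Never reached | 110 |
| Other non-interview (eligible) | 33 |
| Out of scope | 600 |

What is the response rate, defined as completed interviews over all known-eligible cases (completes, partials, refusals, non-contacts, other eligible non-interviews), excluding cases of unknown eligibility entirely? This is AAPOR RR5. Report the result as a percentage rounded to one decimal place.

Numerator = 785
Base = 785 + 45 + 494 + 110 + 33 = 1467
RR5 = 785 / 1467 = 0.5351

53.5%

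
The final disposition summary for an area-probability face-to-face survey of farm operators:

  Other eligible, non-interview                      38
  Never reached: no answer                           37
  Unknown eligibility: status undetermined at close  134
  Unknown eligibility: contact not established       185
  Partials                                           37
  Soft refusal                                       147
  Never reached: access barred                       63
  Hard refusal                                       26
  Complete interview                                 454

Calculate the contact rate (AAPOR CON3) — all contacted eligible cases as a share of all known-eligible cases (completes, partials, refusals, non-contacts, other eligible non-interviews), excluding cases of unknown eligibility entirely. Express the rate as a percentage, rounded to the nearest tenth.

87.5%

Refused = 26 + 147 = 173
No contact after all attempts = 37 + 63 = 100
Unknown if eligible = 185 + 134 = 319
Num = 454 + 37 + 173 + 38 = 702
Denom = 454 + 37 + 173 + 100 + 38 = 802
CON3 = 702 / 802 = 0.8753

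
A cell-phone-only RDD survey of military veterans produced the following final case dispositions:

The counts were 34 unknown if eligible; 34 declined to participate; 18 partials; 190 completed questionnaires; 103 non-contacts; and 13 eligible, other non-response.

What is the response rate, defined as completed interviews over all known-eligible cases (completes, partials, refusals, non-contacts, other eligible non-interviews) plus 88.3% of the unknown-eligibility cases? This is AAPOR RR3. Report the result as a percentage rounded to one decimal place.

Top: 190
Eligible (known): 190 + 18 + 34 + 103 + 13 = 358
e × U: 0.8830 × 34 = 30.02
Denominator: 358 + 30.02 = 388.02
RR3 = 190 / 388.02 = 0.4897

49.0%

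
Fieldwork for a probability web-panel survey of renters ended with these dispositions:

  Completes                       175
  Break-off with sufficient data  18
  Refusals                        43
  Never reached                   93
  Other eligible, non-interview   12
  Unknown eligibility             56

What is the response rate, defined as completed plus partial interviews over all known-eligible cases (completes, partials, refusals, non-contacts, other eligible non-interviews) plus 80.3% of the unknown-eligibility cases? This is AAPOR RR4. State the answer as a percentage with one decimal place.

Numerator: 175 + 18 = 193
Eligible (known): 175 + 18 + 43 + 93 + 12 = 341
e × U: 0.8030 × 56 = 44.97
Denominator: 341 + 44.97 = 385.97
RR4 = 193 / 385.97 = 0.5000

50.0%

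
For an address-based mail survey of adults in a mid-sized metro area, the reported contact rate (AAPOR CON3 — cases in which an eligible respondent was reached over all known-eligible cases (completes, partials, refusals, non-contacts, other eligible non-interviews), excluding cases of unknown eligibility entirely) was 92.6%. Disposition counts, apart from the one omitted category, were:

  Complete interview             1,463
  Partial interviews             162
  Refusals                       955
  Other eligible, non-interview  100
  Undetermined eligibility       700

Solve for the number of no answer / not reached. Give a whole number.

214

Num = 1463 + 162 + 955 + 100 = 2680
CON3 = 2680 / D = 0.926
D = 2680 / 0.926 = 2894.2
Other denominator terms total 2680
no answer / not reached = 2894.2 − 2680 ≈ 214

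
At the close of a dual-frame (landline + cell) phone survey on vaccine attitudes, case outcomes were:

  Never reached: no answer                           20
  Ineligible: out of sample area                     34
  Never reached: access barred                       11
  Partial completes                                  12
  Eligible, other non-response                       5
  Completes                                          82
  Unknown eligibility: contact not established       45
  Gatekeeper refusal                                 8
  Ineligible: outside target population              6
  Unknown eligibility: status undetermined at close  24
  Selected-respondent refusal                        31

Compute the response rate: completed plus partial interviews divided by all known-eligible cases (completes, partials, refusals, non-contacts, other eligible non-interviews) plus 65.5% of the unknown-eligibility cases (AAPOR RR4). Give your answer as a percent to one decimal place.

Refusal or break-off = 8 + 31 = 39
No contact after all attempts = 20 + 11 = 31
Unknown eligibility = 45 + 24 = 69
Out of scope = 6 + 34 = 40
Top → 82 + 12 = 94
Determined eligible → 82 + 12 + 39 + 31 + 5 = 169
Eligible share of unknowns → 0.6550 × 69 = 45.20
Denom → 169 + 45.20 = 214.20
RR4 = 94 / 214.20 = 0.4388

43.9%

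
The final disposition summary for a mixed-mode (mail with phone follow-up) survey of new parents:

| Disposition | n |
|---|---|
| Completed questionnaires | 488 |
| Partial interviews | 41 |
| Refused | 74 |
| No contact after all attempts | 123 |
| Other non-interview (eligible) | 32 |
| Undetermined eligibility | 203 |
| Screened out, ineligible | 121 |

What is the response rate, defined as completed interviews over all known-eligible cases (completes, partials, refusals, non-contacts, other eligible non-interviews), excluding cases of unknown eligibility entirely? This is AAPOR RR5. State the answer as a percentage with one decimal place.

Numerator = 488
Denominator = 488 + 41 + 74 + 123 + 32 = 758
RR5 = 488 / 758 = 0.6438

64.4%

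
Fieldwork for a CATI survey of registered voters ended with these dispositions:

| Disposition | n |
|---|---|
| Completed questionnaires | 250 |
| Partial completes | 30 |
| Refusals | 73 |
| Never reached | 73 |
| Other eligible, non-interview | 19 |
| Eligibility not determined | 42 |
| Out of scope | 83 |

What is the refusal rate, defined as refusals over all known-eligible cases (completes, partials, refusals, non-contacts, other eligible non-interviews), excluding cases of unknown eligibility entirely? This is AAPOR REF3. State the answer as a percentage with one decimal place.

16.4%

Top: 73
Denom: 250 + 30 + 73 + 73 + 19 = 445
REF3 = 73 / 445 = 0.1640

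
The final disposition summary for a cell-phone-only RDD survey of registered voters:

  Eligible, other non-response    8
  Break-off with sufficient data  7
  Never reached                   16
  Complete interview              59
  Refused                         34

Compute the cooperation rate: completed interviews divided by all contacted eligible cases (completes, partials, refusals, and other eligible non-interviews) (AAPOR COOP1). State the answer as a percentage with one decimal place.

54.6%

Top = 59
Denominator = 59 + 7 + 34 + 8 = 108
COOP1 = 59 / 108 = 0.5463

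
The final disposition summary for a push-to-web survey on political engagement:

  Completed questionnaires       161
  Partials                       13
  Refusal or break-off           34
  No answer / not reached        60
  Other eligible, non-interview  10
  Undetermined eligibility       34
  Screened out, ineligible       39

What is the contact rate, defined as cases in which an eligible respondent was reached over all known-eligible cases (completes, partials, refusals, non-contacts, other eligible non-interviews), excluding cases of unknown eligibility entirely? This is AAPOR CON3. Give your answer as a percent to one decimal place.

Num: 161 + 13 + 34 + 10 = 218
Denominator: 161 + 13 + 34 + 60 + 10 = 278
CON3 = 218 / 278 = 0.7842

78.4%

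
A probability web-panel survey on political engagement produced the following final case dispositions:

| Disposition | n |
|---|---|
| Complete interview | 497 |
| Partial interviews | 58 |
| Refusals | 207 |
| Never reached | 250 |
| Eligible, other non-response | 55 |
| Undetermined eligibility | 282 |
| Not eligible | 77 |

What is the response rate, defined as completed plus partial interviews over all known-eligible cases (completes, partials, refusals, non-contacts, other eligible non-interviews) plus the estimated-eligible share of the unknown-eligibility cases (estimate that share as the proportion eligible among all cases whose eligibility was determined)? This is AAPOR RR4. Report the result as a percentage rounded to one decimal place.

Top: 497 + 58 = 555
Eligible (known): 497 + 58 + 207 + 250 + 55 = 1067
e = 1067 / (1067 + 77) = 1067 / 1144 = 0.9327
Eligible share of unknowns: 0.9327 × 282 = 263.02
Denom: 1067 + 263.02 = 1330.02
RR4 = 555 / 1330.02 = 0.4173

41.7%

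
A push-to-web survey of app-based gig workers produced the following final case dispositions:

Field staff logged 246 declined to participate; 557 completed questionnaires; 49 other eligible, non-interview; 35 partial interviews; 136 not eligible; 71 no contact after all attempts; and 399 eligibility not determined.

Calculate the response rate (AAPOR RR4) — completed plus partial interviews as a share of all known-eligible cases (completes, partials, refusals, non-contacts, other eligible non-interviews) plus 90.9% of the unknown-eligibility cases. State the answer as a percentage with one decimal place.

Num: 557 + 35 = 592
Known eligible: 557 + 35 + 246 + 71 + 49 = 958
Eligible share of unknowns: 0.9090 × 399 = 362.69
Base: 958 + 362.69 = 1320.69
RR4 = 592 / 1320.69 = 0.4483

44.8%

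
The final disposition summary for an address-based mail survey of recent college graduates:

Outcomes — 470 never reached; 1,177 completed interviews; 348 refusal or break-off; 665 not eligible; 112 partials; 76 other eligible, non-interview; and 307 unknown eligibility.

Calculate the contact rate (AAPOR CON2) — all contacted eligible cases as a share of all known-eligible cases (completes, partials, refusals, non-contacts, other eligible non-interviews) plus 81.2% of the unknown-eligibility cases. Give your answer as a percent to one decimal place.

70.4%

Num = 1177 + 112 + 348 + 76 = 1713
Known eligible = 1177 + 112 + 348 + 470 + 76 = 2183
Estimated eligible among unknowns = 0.8120 × 307 = 249.28
Denom = 2183 + 249.28 = 2432.28
CON2 = 1713 / 2432.28 = 0.7043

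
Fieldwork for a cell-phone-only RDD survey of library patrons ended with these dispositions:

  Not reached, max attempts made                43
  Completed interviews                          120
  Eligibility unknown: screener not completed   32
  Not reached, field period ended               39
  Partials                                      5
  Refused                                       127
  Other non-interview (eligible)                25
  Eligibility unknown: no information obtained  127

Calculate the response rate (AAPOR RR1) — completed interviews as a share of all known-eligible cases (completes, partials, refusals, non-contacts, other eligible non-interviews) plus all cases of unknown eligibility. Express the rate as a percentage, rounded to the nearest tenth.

23.2%

No contact after all attempts = 39 + 43 = 82
Unknown eligibility = 32 + 127 = 159
Top → 120
Base → 120 + 5 + 127 + 82 + 25 + 159 = 518
RR1 = 120 / 518 = 0.2317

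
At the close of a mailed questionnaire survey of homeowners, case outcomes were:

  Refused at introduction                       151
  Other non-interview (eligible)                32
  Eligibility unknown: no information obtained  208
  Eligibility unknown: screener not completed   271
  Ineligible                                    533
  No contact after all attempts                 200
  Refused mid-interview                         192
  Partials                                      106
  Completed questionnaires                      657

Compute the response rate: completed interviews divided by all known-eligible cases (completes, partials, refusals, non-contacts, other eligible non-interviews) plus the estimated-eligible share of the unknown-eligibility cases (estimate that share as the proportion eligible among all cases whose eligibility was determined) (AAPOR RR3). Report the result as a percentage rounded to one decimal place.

39.1%

Refusals = 151 + 192 = 343
Undetermined eligibility = 271 + 208 = 479
Num → 657
Known eligible → 657 + 106 + 343 + 200 + 32 = 1338
e = 1338 / (1338 + 533) = 1338 / 1871 = 0.7151
Estimated eligible among unknowns → 0.7151 × 479 = 342.53
Denom → 1338 + 342.53 = 1680.53
RR3 = 657 / 1680.53 = 0.3909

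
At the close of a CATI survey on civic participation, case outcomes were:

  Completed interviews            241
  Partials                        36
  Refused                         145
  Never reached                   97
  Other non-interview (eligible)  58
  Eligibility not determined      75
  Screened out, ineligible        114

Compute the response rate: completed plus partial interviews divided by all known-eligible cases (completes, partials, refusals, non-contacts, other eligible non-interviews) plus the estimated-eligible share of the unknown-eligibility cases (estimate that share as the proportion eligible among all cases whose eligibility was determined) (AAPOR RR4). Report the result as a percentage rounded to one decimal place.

Num = 241 + 36 = 277
Known eligible = 241 + 36 + 145 + 97 + 58 = 577
e = 577 / (577 + 114) = 577 / 691 = 0.8350
Estimated eligible among unknowns = 0.8350 × 75 = 62.62
Denom = 577 + 62.62 = 639.62
RR4 = 277 / 639.62 = 0.4331

43.3%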